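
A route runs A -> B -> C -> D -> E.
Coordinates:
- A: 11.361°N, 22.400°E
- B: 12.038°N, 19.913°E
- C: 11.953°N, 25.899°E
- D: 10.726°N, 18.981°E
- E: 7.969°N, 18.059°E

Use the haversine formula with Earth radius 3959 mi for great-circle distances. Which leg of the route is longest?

C–D

Leg distances:
A→B: 174.7 mi
B→C: 404.6 mi
C→D: 476.3 mi
D→E: 200.6 mi
The longest leg is C–D at 476.3 mi.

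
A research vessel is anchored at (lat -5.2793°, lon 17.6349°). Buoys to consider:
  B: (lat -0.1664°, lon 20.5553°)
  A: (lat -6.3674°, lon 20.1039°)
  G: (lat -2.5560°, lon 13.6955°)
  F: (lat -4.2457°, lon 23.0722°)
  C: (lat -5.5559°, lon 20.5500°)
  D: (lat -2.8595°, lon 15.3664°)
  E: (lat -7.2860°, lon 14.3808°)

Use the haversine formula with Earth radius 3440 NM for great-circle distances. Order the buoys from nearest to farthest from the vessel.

Distance from the vessel at (lat -5.2793°, lon 17.6349°) to each:
A (lat -6.3674°, lon 20.1039°): 161.3 NM
C (lat -5.5559°, lon 20.5500°): 175.0 NM
D (lat -2.8595°, lon 15.3664°): 198.9 NM
E (lat -7.2860°, lon 14.3808°): 228.5 NM
G (lat -2.5560°, lon 13.6955°): 287.1 NM
F (lat -4.2457°, lon 23.0722°): 331.2 NM
B (lat -0.1664°, lon 20.5553°): 353.4 NM

A, C, D, E, G, F, B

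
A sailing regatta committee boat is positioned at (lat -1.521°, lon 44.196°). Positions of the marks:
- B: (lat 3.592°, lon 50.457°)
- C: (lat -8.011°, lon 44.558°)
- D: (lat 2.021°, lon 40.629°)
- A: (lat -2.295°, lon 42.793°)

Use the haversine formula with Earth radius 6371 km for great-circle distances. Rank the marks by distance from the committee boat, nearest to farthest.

Distance from the committee boat at (lat -1.521°, lon 44.196°) to each:
A (lat -2.295°, lon 42.793°): 178.1 km
D (lat 2.021°, lon 40.629°): 558.9 km
C (lat -8.011°, lon 44.558°): 722.8 km
B (lat 3.592°, lon 50.457°): 898.6 km

A, D, C, B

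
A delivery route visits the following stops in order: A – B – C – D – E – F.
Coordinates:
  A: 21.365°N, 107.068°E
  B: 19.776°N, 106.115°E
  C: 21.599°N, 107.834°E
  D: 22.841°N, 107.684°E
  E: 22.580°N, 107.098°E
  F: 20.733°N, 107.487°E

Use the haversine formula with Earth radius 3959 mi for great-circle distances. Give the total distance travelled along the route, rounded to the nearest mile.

552 mi

Leg distances:
A→B: 125.9 mi  (cumulative 125.9 mi)
B→C: 168.0 mi  (cumulative 293.9 mi)
C→D: 86.4 mi  (cumulative 380.2 mi)
D→E: 41.5 mi  (cumulative 421.7 mi)
E→F: 130.0 mi  (cumulative 551.8 mi)
Total route length ≈ 552 mi.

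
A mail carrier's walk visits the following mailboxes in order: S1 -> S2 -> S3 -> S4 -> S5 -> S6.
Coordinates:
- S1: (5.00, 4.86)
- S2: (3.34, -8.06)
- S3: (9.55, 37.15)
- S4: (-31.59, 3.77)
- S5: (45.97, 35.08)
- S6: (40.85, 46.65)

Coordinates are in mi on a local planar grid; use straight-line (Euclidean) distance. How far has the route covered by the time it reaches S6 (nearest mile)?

Leg distances:
S1→S2: 13.0 mi  (cumulative 13.0 mi)
S2→S3: 45.6 mi  (cumulative 58.7 mi)
S3→S4: 53.0 mi  (cumulative 111.6 mi)
S4→S5: 83.6 mi  (cumulative 195.3 mi)
S5→S6: 12.7 mi  (cumulative 207.9 mi)
Cumulative distance at S6 ≈ 208 mi.

208 mi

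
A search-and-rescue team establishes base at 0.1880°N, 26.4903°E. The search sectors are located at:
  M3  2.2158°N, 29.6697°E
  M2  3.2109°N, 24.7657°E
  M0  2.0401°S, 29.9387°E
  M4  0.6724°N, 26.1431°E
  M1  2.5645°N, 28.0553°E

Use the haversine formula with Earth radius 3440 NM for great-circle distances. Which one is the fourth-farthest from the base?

Distance to each, sorted:
M0: 246.5 NM
M3: 226.4 NM
M2: 208.9 NM
M1: 170.8 NM
M4: 35.8 NM
The fourth-farthest is M1 at 170.8 NM.

M1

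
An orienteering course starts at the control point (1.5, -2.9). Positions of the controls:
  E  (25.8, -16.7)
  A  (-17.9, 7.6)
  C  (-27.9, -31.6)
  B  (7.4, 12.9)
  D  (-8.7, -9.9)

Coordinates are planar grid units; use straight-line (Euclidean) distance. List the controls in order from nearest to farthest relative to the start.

D, B, A, E, C

Distances from the start:
D (-8.7, -9.9): 12.4
B (7.4, 12.9): 16.9
A (-17.9, 7.6): 22.1
E (25.8, -16.7): 27.9
C (-27.9, -31.6): 41.1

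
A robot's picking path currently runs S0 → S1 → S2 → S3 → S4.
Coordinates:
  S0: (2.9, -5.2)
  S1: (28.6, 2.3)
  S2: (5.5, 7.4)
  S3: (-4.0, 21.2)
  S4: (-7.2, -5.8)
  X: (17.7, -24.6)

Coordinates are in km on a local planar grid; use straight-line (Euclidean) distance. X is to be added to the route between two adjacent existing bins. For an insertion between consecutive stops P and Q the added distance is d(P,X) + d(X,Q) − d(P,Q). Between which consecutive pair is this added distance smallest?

Added distance for inserting X between each consecutive pair:
S0–S1: 26.7 km
S1–S2: 39.6 km
S2–S3: 68.2 km
S3–S4: 54.7 km
Smallest added distance is 26.7 km, inserting between S0 and S1.

between S0 and S1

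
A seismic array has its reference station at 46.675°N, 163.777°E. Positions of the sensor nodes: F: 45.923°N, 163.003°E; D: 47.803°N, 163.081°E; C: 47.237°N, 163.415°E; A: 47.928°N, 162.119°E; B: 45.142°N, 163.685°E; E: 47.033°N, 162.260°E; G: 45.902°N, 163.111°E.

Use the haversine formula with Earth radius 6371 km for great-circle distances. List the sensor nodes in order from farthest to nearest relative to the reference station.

A, B, D, E, F, G, C

Computing each great-circle distance from 46.675°N, 163.777°E:
A 47.928°N, 162.119°E: 187.2 km
B 45.142°N, 163.685°E: 170.6 km
D 47.803°N, 163.081°E: 136.0 km
E 47.033°N, 162.260°E: 122.0 km
F 45.923°N, 163.003°E: 102.6 km
G 45.902°N, 163.111°E: 100.0 km
C 47.237°N, 163.415°E: 68.3 km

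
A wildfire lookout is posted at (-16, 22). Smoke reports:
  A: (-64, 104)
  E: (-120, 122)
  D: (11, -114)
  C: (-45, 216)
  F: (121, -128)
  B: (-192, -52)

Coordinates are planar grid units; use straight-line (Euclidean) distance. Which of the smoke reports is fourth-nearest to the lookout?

B

Distances from the lookout ((-16, 22)):
A: 95.0
D: 138.7
E: 144.3
B: 190.9
C: 196.2
F: 203.1
The fourth-nearest is B at 190.9.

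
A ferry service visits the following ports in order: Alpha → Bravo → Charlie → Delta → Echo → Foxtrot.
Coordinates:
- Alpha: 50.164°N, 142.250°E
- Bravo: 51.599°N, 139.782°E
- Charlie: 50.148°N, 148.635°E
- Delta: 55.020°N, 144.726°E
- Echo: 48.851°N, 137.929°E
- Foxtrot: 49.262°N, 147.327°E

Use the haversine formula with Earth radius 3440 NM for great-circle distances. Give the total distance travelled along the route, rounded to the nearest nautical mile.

1616 NM

Leg distances:
Alpha→Bravo: 127.1 NM  (cumulative 127.1 NM)
Bravo→Charlie: 346.3 NM  (cumulative 473.4 NM)
Charlie→Delta: 325.3 NM  (cumulative 798.7 NM)
Delta→Echo: 447.3 NM  (cumulative 1246.0 NM)
Echo→Foxtrot: 370.3 NM  (cumulative 1616.4 NM)
Total route length ≈ 1616 NM.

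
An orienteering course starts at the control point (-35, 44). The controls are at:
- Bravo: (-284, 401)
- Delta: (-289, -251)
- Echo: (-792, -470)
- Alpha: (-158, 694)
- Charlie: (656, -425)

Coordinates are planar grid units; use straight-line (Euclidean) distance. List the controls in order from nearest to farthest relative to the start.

Delta, Bravo, Alpha, Charlie, Echo

Computing each straight-line distance from (-35, 44):
Delta (-289, -251): 389.3
Bravo (-284, 401): 435.3
Alpha (-158, 694): 661.5
Charlie (656, -425): 835.1
Echo (-792, -470): 915.0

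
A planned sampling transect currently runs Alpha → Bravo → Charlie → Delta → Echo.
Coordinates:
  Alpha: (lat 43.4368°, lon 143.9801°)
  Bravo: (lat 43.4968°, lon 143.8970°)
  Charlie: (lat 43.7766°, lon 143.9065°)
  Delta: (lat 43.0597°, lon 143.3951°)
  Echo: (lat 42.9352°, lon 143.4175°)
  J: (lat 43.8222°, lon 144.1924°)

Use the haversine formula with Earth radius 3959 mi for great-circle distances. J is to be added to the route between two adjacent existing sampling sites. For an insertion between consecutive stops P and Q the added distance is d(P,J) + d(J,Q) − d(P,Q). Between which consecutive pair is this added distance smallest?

between Bravo and Charlie

Added distance for inserting J between each consecutive pair:
Alpha–Bravo: 49.7 mi
Bravo–Charlie: 22.2 mi
Charlie–Delta: 25.0 mi
Delta–Echo: 130.1 mi
Smallest added distance is 22.2 mi, inserting between Bravo and Charlie.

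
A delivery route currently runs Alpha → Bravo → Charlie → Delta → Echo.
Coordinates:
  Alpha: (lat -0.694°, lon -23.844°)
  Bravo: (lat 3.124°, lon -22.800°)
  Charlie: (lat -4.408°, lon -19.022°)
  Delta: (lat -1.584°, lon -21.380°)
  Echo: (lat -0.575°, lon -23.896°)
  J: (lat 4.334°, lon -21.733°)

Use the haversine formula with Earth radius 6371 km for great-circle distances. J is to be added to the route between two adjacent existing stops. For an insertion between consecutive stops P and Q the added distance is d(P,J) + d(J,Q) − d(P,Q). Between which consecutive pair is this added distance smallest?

Added distance for inserting J between each consecutive pair:
Alpha–Bravo: 345.4 km
Bravo–Charlie: 260.0 km
Charlie–Delta: 1268.0 km
Delta–Echo: 954.3 km
Smallest added distance is 260.0 km, inserting between Bravo and Charlie.

between Bravo and Charlie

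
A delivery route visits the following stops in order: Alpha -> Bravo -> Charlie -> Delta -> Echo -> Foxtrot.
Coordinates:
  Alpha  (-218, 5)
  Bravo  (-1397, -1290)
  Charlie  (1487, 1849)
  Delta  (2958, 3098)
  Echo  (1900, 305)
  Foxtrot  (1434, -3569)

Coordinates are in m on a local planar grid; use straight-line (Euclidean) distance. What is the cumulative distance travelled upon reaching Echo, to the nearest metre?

10930 m

Leg distances:
Alpha→Bravo: 1751.3 m  (cumulative 1751.3 m)
Bravo→Charlie: 4262.7 m  (cumulative 6014.0 m)
Charlie→Delta: 1929.7 m  (cumulative 7943.7 m)
Delta→Echo: 2986.7 m  (cumulative 10930.4 m)
Cumulative distance at Echo ≈ 10930 m.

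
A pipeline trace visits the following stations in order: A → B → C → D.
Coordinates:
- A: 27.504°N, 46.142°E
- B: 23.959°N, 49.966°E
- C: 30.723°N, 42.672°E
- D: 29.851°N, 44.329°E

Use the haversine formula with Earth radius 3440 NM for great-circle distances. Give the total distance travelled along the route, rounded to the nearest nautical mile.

Leg distances:
A→B: 296.7 NM  (cumulative 296.7 NM)
B→C: 562.0 NM  (cumulative 858.8 NM)
C→D: 100.6 NM  (cumulative 959.4 NM)
Total route length ≈ 959 NM.

959 NM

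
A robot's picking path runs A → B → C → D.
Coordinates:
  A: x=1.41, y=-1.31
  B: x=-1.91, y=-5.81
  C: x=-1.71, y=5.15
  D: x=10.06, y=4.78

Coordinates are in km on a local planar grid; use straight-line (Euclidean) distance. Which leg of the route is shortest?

Leg distances:
A→B: 5.6 km
B→C: 11.0 km
C→D: 11.8 km
The shortest leg is A–B at 5.6 km.

A–B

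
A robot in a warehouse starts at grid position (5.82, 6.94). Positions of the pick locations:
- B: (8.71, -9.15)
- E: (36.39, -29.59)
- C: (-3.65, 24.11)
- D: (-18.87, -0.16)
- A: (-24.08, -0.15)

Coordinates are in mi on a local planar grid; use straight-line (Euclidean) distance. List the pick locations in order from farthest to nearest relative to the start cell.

E, A, D, C, B

Distances from the start cell:
E (36.39, -29.59): 47.6 mi
A (-24.08, -0.15): 30.7 mi
D (-18.87, -0.16): 25.7 mi
C (-3.65, 24.11): 19.6 mi
B (8.71, -9.15): 16.3 mi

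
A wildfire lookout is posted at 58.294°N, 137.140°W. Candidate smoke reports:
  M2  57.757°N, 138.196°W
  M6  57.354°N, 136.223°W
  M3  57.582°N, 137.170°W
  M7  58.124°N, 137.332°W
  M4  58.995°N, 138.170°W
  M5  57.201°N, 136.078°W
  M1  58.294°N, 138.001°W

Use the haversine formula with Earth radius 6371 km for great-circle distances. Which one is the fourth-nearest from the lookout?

M2

Distance to each, sorted:
M7: 22.0 km
M1: 50.3 km
M3: 79.2 km
M2: 86.2 km
M4: 98.1 km
M6: 117.8 km
M5: 136.9 km
The fourth-nearest is M2 at 86.2 km.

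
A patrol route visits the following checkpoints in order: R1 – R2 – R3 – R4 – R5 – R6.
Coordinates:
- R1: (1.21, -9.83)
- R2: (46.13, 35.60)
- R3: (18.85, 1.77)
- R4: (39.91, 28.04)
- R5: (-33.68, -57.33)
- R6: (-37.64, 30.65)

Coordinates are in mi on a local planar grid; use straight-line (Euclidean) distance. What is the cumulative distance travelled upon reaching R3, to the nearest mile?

Leg distances:
R1→R2: 63.9 mi  (cumulative 63.9 mi)
R2→R3: 43.5 mi  (cumulative 107.3 mi)
Cumulative distance at R3 ≈ 107 mi.

107 mi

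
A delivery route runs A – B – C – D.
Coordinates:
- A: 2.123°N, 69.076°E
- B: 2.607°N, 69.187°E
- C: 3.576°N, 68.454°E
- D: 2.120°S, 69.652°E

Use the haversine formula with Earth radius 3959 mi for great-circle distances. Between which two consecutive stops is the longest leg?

C–D

Leg distances:
A→B: 34.3 mi
B→C: 83.9 mi
C→D: 402.2 mi
The longest leg is C–D at 402.2 mi.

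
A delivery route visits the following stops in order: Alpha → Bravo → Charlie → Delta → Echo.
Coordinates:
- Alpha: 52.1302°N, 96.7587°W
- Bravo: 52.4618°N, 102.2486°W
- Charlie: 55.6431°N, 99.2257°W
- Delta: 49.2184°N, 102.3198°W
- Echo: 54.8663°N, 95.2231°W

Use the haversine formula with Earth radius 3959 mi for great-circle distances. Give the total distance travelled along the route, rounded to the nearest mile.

1440 mi

Leg distances:
Alpha→Bravo: 233.1 mi  (cumulative 233.1 mi)
Bravo→Charlie: 251.7 mi  (cumulative 484.7 mi)
Charlie→Delta: 462.6 mi  (cumulative 947.3 mi)
Delta→Echo: 492.7 mi  (cumulative 1440.0 mi)
Total route length ≈ 1440 mi.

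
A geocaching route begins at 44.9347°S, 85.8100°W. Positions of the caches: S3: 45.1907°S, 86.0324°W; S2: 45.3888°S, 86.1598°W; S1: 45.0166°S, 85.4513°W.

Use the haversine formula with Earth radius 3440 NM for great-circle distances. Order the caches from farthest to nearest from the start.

Distance from the start at 44.9347°S, 85.8100°W to each:
S2 45.3888°S, 86.1598°W: 31.0 NM
S3 45.1907°S, 86.0324°W: 18.0 NM
S1 45.0166°S, 85.4513°W: 16.0 NM

S2, S3, S1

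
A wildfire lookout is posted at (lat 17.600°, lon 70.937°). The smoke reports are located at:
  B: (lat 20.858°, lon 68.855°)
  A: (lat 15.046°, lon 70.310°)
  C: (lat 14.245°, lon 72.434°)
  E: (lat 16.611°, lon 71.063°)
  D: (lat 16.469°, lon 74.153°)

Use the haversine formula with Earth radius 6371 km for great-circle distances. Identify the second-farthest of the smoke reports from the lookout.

Distance to each, sorted:
B: 423.1 km
C: 405.9 km
D: 364.3 km
A: 291.8 km
E: 110.8 km
The second-farthest is C at 405.9 km.

C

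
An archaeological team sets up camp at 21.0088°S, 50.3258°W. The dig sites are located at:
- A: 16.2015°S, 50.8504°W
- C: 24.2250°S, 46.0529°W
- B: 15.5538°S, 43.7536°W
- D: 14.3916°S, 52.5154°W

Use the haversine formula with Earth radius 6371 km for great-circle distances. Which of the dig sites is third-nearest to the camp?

Distance to each, sorted:
A: 537.4 km
C: 565.8 km
D: 771.4 km
B: 921.4 km
The third-nearest is D at 771.4 km.

D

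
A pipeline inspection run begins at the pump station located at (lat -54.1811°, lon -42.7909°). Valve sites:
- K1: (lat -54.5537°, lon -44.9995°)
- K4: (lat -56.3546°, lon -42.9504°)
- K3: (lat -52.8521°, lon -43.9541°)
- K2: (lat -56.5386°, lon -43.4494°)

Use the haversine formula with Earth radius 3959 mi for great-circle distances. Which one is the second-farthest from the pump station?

K4

Distances from the pump station ((lat -54.1811°, lon -42.7909°)):
K2: 164.9 mi
K4: 150.3 mi
K3: 103.5 mi
K1: 92.6 mi
The second-farthest is K4 at 150.3 mi.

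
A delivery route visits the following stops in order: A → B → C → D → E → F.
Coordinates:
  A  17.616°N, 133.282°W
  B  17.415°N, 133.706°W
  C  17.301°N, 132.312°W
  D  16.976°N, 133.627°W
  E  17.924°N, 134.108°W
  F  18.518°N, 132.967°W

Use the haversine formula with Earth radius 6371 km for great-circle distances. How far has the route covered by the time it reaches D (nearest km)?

343 km

Leg distances:
A→B: 50.2 km  (cumulative 50.2 km)
B→C: 148.5 km  (cumulative 198.7 km)
C→D: 144.3 km  (cumulative 343.0 km)
Cumulative distance at D ≈ 343 km.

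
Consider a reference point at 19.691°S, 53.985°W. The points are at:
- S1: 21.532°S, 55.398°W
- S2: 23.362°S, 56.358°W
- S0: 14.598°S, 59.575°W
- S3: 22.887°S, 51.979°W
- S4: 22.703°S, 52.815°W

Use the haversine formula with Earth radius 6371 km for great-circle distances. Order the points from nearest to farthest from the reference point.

S1, S4, S3, S2, S0

Distance from the reference point at 19.691°S, 53.985°W to each:
S1 21.532°S, 55.398°W: 252.1 km
S4 22.703°S, 52.815°W: 356.2 km
S3 22.887°S, 51.979°W: 411.7 km
S2 23.362°S, 56.358°W: 476.3 km
S0 14.598°S, 59.575°W: 820.5 km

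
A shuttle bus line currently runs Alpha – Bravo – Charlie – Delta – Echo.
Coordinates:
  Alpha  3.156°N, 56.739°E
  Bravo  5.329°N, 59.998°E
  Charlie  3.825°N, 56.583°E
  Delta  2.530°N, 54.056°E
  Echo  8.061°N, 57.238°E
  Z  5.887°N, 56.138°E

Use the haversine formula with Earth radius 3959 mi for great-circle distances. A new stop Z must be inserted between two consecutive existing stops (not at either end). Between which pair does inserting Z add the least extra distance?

Added distance for inserting Z between each consecutive pair:
Alpha–Bravo: 191.3 mi
Bravo–Charlie: 156.8 mi
Charlie–Delta: 222.5 mi
Delta–Echo: 0.4 mi
Smallest added distance is 0.4 mi, inserting between Delta and Echo.

between Delta and Echo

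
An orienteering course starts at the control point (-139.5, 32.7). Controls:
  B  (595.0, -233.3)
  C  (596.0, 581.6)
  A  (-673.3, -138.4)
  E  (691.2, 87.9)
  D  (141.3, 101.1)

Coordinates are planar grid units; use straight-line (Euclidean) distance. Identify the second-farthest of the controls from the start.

Distance to each, sorted:
C: 917.7
E: 832.5
B: 781.2
A: 560.6
D: 289.0
The second-farthest is E at 832.5.

E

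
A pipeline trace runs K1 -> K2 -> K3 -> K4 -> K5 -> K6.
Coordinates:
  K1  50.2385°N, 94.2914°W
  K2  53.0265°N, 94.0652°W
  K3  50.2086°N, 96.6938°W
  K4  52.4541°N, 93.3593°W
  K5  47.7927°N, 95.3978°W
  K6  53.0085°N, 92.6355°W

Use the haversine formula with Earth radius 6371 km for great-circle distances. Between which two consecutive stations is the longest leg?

Leg distances:
K1→K2: 310.4 km
K2→K3: 362.0 km
K3→K4: 340.5 km
K4→K5: 538.3 km
K5→K6: 612.0 km
The longest leg is K5–K6 at 612.0 km.

K5–K6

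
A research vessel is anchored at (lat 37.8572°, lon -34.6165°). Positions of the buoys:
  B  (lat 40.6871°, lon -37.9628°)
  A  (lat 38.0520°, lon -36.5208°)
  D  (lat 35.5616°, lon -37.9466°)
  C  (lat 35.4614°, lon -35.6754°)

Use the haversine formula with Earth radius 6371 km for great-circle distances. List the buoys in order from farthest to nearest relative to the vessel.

B, D, C, A

Distance from the vessel at (lat 37.8572°, lon -34.6165°) to each:
B (lat 40.6871°, lon -37.9628°): 426.5 km
D (lat 35.5616°, lon -37.9466°): 391.5 km
C (lat 35.4614°, lon -35.6754°): 282.6 km
A (lat 38.0520°, lon -36.5208°): 168.4 km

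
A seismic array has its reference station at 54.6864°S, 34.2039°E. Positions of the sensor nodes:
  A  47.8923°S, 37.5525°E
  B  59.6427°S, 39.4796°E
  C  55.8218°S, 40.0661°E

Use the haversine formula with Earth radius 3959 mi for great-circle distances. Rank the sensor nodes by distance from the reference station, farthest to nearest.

A, B, C

Computing each great-circle distance from 54.6864°S, 34.2039°E:
A 47.8923°S, 37.5525°E: 491.1 mi
B 59.6427°S, 39.4796°E: 395.1 mi
C 55.8218°S, 40.0661°E: 243.7 mi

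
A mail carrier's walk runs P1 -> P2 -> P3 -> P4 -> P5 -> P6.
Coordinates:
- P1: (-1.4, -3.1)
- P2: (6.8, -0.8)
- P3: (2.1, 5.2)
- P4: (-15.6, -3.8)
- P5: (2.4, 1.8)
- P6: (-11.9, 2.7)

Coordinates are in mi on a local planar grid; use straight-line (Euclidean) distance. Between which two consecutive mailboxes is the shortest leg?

Leg distances:
P1→P2: 8.5 mi
P2→P3: 7.6 mi
P3→P4: 19.9 mi
P4→P5: 18.9 mi
P5→P6: 14.3 mi
The shortest leg is P2–P3 at 7.6 mi.

P2–P3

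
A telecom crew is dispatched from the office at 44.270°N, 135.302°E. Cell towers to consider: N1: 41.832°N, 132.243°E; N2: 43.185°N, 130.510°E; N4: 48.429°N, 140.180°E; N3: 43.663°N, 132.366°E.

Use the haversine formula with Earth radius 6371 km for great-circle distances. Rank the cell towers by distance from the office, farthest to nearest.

N4, N2, N1, N3

Distances from the office:
N4 48.429°N, 140.180°E: 594.8 km
N2 43.185°N, 130.510°E: 403.4 km
N1 41.832°N, 132.243°E: 367.7 km
N3 43.663°N, 132.366°E: 244.5 km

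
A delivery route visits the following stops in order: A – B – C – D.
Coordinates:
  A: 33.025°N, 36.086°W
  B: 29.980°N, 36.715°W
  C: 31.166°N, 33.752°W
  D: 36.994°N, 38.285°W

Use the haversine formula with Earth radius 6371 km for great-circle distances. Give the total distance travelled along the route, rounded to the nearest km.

1427 km

Leg distances:
A→B: 343.8 km  (cumulative 343.8 km)
B→C: 312.8 km  (cumulative 656.6 km)
C→D: 770.6 km  (cumulative 1427.2 km)
Total route length ≈ 1427 km.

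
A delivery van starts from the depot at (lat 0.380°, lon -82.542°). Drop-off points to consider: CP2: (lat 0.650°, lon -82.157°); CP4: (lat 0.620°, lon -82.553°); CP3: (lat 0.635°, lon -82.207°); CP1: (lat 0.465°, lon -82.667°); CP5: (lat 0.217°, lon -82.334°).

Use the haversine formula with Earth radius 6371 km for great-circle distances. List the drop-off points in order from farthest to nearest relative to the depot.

CP2, CP3, CP5, CP4, CP1

Distance from the depot at (lat 0.380°, lon -82.542°) to each:
CP2 (lat 0.650°, lon -82.157°): 52.3 km
CP3 (lat 0.635°, lon -82.207°): 46.8 km
CP5 (lat 0.217°, lon -82.334°): 29.4 km
CP4 (lat 0.620°, lon -82.553°): 26.7 km
CP1 (lat 0.465°, lon -82.667°): 16.8 km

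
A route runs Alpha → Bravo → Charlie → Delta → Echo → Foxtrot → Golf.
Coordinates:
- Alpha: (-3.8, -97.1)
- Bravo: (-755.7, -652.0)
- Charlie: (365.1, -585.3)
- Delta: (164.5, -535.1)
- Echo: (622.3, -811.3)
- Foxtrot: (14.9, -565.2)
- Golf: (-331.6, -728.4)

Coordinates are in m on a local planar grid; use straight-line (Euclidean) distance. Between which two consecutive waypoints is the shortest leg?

Charlie–Delta

Leg distances:
Alpha→Bravo: 934.5 m
Bravo→Charlie: 1122.8 m
Charlie→Delta: 206.8 m
Delta→Echo: 534.7 m
Echo→Foxtrot: 655.4 m
Foxtrot→Golf: 383.0 m
The shortest leg is Charlie–Delta at 206.8 m.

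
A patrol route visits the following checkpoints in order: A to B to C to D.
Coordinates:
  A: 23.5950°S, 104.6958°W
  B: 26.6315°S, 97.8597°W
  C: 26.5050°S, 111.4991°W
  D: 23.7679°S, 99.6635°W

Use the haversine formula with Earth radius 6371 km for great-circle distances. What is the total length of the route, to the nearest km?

Leg distances:
A→B: 766.5 km  (cumulative 766.5 km)
B→C: 1355.9 km  (cumulative 2122.4 km)
C→D: 1229.1 km  (cumulative 3351.5 km)
Total route length ≈ 3351 km.

3351 km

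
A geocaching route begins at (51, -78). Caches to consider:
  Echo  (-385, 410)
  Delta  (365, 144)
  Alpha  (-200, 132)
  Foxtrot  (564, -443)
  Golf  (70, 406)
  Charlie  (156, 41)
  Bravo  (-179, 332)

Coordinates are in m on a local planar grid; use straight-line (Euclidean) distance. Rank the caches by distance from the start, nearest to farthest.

Charlie, Alpha, Delta, Bravo, Golf, Foxtrot, Echo

Distance from the start at (51, -78) to each:
Charlie (156, 41): 158.7 m
Alpha (-200, 132): 327.3 m
Delta (365, 144): 384.6 m
Bravo (-179, 332): 470.1 m
Golf (70, 406): 484.4 m
Foxtrot (564, -443): 629.6 m
Echo (-385, 410): 654.4 m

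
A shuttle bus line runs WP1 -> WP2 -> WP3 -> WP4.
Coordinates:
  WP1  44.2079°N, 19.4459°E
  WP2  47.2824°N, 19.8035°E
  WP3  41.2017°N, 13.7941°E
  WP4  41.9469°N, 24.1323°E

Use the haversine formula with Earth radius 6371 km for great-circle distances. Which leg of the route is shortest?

Leg distances:
WP1→WP2: 343.0 km
WP2→WP3: 827.9 km
WP3→WP4: 863.4 km
The shortest leg is WP1–WP2 at 343.0 km.

WP1–WP2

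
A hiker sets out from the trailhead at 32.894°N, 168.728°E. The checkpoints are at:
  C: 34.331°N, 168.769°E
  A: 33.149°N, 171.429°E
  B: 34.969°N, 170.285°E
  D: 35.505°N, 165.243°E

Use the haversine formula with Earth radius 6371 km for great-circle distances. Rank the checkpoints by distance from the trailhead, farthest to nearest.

D, B, A, C

Distance from the trailhead at 32.894°N, 168.728°E to each:
D 35.505°N, 165.243°E: 432.4 km
B 34.969°N, 170.285°E: 271.8 km
A 33.149°N, 171.429°E: 253.4 km
C 34.331°N, 168.769°E: 159.8 km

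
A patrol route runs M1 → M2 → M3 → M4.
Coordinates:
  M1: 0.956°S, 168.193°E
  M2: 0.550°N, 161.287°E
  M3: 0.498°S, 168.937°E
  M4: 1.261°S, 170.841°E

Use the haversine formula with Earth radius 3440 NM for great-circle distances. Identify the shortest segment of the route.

M3–M4

Leg distances:
M1→M2: 424.4 NM
M2→M3: 463.6 NM
M3→M4: 123.1 NM
The shortest leg is M3–M4 at 123.1 NM.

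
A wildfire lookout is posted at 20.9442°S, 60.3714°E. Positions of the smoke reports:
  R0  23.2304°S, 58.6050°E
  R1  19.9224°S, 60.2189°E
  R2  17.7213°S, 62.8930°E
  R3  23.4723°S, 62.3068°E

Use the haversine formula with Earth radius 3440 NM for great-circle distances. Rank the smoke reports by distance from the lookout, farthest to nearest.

R2, R3, R0, R1

Distance from the lookout at 20.9442°S, 60.3714°E to each:
R2 17.7213°S, 62.8930°E: 240.5 NM
R3 23.4723°S, 62.3068°E: 186.0 NM
R0 23.2304°S, 58.6050°E: 168.8 NM
R1 19.9224°S, 60.2189°E: 61.9 NM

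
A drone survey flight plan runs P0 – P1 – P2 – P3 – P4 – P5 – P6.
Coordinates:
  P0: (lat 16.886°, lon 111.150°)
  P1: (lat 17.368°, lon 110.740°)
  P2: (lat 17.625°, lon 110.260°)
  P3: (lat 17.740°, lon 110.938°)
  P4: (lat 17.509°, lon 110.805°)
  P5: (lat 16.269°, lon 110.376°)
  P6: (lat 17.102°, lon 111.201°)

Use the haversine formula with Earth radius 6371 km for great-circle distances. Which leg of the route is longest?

P4–P5

Leg distances:
P0→P1: 69.1 km
P1→P2: 58.4 km
P2→P3: 73.0 km
P3→P4: 29.3 km
P4→P5: 145.2 km
P5→P6: 127.7 km
The longest leg is P4–P5 at 145.2 km.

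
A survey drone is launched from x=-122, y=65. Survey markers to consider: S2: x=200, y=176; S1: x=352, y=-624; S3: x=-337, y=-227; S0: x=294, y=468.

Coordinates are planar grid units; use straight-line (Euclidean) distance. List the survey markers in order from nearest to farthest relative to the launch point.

Distance from the launch point at x=-122, y=65 to each:
S2 x=200, y=176: 340.6
S3 x=-337, y=-227: 362.6
S0 x=294, y=468: 579.2
S1 x=352, y=-624: 836.3

S2, S3, S0, S1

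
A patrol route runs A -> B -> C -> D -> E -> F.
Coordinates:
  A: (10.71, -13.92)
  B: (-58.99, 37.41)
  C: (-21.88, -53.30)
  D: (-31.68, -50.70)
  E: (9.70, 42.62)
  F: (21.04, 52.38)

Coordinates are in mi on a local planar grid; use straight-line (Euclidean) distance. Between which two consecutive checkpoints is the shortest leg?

Leg distances:
A→B: 86.6 mi
B→C: 98.0 mi
C→D: 10.1 mi
D→E: 102.1 mi
E→F: 15.0 mi
The shortest leg is C–D at 10.1 mi.

C–D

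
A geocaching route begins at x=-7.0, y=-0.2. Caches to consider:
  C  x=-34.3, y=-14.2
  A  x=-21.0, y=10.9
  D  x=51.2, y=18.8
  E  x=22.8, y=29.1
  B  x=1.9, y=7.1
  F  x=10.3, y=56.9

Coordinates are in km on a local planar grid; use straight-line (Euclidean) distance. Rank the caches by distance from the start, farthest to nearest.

D, F, E, C, A, B

Distances from the start:
D x=51.2, y=18.8: 61.2 km
F x=10.3, y=56.9: 59.7 km
E x=22.8, y=29.1: 41.8 km
C x=-34.3, y=-14.2: 30.7 km
A x=-21.0, y=10.9: 17.9 km
B x=1.9, y=7.1: 11.5 km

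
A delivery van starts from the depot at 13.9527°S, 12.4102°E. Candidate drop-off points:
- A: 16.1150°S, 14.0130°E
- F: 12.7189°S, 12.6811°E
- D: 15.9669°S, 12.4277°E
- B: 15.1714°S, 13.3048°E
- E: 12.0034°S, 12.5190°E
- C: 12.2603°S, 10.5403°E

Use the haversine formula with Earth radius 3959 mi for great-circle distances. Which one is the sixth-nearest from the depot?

Distance to each, sorted:
F: 87.2 mi
B: 103.3 mi
E: 134.9 mi
D: 139.2 mi
C: 171.8 mi
A: 183.7 mi
The sixth-nearest is A at 183.7 mi.

A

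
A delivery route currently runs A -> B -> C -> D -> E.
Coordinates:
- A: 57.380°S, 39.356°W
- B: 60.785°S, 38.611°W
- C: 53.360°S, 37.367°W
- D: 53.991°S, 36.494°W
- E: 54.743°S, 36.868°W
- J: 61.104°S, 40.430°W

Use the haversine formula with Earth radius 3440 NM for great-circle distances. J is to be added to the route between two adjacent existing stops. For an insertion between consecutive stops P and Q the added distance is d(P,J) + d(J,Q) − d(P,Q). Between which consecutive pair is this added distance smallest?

between A and B

Added distance for inserting J between each consecutive pair:
A–B: 76.7 NM
B–C: 84.1 NM
C–D: 871.7 NM
D–E: 796.6 NM
Smallest added distance is 76.7 NM, inserting between A and B.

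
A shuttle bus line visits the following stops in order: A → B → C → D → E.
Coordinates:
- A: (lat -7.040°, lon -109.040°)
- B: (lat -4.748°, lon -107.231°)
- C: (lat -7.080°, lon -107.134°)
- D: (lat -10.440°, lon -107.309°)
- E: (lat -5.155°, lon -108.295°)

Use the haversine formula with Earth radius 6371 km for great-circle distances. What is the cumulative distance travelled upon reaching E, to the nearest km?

1555 km

Leg distances:
A→B: 324.0 km  (cumulative 324.0 km)
B→C: 259.5 km  (cumulative 583.5 km)
C→D: 374.1 km  (cumulative 957.6 km)
D→E: 597.6 km  (cumulative 1555.3 km)
Cumulative distance at E ≈ 1555 km.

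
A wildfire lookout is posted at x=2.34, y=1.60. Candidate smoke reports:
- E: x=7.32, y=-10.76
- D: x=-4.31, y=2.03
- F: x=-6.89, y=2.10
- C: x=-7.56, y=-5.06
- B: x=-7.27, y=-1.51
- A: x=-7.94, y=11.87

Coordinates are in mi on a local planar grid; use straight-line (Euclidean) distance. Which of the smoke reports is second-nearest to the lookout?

F

Distances from the lookout (x=2.34, y=1.60):
D: 6.7 mi
F: 9.2 mi
B: 10.1 mi
C: 11.9 mi
E: 13.3 mi
A: 14.5 mi
The second-nearest is F at 9.2 mi.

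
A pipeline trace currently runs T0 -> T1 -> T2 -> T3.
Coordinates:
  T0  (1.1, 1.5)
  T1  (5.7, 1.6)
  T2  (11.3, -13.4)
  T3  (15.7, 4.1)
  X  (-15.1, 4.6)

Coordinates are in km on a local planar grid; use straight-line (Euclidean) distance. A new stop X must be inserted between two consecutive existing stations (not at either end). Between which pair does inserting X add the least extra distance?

Added distance for inserting X between each consecutive pair:
T0–T1: 32.9 km
T1–T2: 37.0 km
T2–T3: 44.7 km
Smallest added distance is 32.9 km, inserting between T0 and T1.

between T0 and T1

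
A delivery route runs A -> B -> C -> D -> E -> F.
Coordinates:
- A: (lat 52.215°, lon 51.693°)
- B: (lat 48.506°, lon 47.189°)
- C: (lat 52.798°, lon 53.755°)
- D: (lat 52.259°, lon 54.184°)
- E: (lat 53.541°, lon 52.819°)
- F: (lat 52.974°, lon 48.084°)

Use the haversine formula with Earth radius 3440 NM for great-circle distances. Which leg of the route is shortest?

Leg distances:
A→B: 281.6 NM
B→C: 358.7 NM
C→D: 36.0 NM
D→E: 91.5 NM
E→F: 173.4 NM
The shortest leg is C–D at 36.0 NM.

C–D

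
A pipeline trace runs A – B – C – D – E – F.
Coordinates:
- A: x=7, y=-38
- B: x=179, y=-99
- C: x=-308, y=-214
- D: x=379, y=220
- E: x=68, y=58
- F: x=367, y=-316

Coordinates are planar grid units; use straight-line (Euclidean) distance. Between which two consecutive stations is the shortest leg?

Leg distances:
A→B: 182.5
B→C: 500.4
C→D: 812.6
D→E: 350.7
E→F: 478.8
The shortest leg is A–B at 182.5.

A–B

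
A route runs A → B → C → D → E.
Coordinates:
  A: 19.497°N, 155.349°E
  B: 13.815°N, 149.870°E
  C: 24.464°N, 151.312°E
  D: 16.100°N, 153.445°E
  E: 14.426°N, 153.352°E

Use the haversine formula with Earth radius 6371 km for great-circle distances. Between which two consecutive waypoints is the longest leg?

B–C

Leg distances:
A→B: 859.9 km
B→C: 1193.7 km
C→D: 956.2 km
D→E: 186.4 km
The longest leg is B–C at 1193.7 km.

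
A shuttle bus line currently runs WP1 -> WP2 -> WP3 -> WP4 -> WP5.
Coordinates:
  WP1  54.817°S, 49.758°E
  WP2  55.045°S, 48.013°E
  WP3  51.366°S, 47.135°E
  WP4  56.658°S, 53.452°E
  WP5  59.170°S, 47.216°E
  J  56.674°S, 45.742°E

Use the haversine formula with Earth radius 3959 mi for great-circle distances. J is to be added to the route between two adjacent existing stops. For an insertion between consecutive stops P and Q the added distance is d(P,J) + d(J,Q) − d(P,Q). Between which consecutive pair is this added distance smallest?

between WP4 and WP5

Added distance for inserting J between each consecutive pair:
WP1–WP2: 273.9 mi
WP2–WP3: 257.2 mi
WP3–WP4: 217.4 mi
WP4–WP5: 186.3 mi
Smallest added distance is 186.3 mi, inserting between WP4 and WP5.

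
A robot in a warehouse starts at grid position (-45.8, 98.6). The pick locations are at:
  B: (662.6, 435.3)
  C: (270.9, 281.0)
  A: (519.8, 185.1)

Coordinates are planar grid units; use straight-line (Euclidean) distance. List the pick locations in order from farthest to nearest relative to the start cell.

B, A, C

Computing each straight-line distance from (-45.8, 98.6):
B (662.6, 435.3): 784.3
A (519.8, 185.1): 572.2
C (270.9, 281.0): 365.5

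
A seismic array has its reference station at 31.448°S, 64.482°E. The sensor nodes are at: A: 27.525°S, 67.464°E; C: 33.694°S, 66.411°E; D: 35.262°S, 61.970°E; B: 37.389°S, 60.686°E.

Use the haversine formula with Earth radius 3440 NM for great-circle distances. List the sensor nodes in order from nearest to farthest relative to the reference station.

C, D, A, B

Distances from the reference station:
C 33.694°S, 66.411°E: 166.5 NM
D 35.262°S, 61.970°E: 261.3 NM
A 27.525°S, 67.464°E: 282.4 NM
B 37.389°S, 60.686°E: 403.1 NM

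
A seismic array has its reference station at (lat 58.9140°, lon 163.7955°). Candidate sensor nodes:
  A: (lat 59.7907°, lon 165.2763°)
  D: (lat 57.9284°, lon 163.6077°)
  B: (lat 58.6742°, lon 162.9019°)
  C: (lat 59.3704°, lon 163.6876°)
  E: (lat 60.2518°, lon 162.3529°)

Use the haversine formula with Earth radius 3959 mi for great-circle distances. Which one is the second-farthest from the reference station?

A

Distances from the reference station ((lat 58.9140°, lon 163.7955°)):
E: 105.3 mi
A: 79.9 mi
D: 68.4 mi
B: 36.0 mi
C: 31.8 mi
The second-farthest is A at 79.9 mi.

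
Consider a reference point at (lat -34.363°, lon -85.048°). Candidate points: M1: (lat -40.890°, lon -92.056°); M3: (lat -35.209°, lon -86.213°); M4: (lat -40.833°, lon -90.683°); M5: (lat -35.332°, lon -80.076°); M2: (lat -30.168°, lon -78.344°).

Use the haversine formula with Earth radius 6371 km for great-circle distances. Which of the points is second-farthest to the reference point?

M4

Distances from the reference point ((lat -34.363°, lon -85.048°)):
M1: 952.0 km
M4: 873.6 km
M2: 783.8 km
M5: 466.3 km
M3: 142.0 km
The second-farthest is M4 at 873.6 km.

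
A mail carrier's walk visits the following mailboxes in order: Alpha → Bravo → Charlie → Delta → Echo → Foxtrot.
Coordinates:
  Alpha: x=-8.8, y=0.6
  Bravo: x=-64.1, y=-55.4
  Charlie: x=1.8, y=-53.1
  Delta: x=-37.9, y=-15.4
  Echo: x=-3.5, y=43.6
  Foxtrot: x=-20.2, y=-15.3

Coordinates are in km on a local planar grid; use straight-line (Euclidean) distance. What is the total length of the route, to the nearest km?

329 km

Leg distances:
Alpha→Bravo: 78.7 km  (cumulative 78.7 km)
Bravo→Charlie: 65.9 km  (cumulative 144.6 km)
Charlie→Delta: 54.7 km  (cumulative 199.4 km)
Delta→Echo: 68.3 km  (cumulative 267.7 km)
Echo→Foxtrot: 61.2 km  (cumulative 328.9 km)
Total route length ≈ 329 km.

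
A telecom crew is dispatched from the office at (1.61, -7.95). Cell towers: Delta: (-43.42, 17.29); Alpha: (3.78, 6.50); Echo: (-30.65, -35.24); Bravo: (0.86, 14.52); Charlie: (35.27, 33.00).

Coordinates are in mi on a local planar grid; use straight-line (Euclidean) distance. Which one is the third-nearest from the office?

Echo

Distances from the office ((1.61, -7.95)):
Alpha: 14.6 mi
Bravo: 22.5 mi
Echo: 42.3 mi
Delta: 51.6 mi
Charlie: 53.0 mi
The third-nearest is Echo at 42.3 mi.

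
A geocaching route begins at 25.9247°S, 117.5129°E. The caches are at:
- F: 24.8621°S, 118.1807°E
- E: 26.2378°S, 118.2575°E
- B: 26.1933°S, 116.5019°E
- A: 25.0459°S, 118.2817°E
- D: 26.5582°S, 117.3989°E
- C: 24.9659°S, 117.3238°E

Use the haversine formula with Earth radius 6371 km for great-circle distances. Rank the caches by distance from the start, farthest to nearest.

Computing each great-circle distance from 25.9247°S, 117.5129°E:
F 24.8621°S, 118.1807°E: 135.9 km
A 25.0459°S, 118.2817°E: 124.5 km
C 24.9659°S, 117.3238°E: 108.3 km
B 26.1933°S, 116.5019°E: 105.3 km
E 26.2378°S, 118.2575°E: 82.1 km
D 26.5582°S, 117.3989°E: 71.4 km

F, A, C, B, E, D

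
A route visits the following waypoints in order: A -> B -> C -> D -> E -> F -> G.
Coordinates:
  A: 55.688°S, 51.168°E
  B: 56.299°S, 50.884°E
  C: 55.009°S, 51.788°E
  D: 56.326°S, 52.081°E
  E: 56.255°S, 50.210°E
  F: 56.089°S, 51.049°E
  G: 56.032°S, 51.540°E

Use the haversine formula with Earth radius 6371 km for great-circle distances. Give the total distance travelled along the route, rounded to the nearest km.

Leg distances:
A→B: 70.2 km  (cumulative 70.2 km)
B→C: 154.2 km  (cumulative 224.4 km)
C→D: 147.6 km  (cumulative 372.0 km)
D→E: 115.7 km  (cumulative 487.8 km)
E→F: 55.1 km  (cumulative 542.9 km)
F→G: 31.1 km  (cumulative 574.0 km)
Total route length ≈ 574 km.

574 km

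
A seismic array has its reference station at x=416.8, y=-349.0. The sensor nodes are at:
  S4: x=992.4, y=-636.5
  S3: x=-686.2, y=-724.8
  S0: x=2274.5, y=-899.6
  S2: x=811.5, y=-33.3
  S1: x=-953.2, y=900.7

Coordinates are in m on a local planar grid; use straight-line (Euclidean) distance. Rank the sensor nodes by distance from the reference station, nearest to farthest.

S2, S4, S3, S1, S0

Computing each straight-line distance from x=416.8, y=-349.0:
S2 x=811.5, y=-33.3: 505.4 m
S4 x=992.4, y=-636.5: 643.4 m
S3 x=-686.2, y=-724.8: 1165.3 m
S1 x=-953.2, y=900.7: 1854.4 m
S0 x=2274.5, y=-899.6: 1937.6 m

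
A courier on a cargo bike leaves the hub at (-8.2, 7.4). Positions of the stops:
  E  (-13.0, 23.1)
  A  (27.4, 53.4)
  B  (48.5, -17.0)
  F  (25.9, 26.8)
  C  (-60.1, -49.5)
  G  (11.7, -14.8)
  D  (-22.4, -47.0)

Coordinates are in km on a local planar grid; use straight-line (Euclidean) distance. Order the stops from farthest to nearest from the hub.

Distances from the hub:
C (-60.1, -49.5): 77.0 km
B (48.5, -17.0): 61.7 km
A (27.4, 53.4): 58.2 km
D (-22.4, -47.0): 56.2 km
F (25.9, 26.8): 39.2 km
G (11.7, -14.8): 29.8 km
E (-13.0, 23.1): 16.4 km

C, B, A, D, F, G, E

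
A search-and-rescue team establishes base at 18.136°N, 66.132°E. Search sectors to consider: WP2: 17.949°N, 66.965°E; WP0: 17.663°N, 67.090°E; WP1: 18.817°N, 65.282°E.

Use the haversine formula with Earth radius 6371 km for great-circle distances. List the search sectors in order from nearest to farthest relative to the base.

WP2, WP0, WP1

Computing each great-circle distance from 18.136°N, 66.132°E:
WP2 17.949°N, 66.965°E: 90.5 km
WP0 17.663°N, 67.090°E: 114.2 km
WP1 18.817°N, 65.282°E: 117.3 km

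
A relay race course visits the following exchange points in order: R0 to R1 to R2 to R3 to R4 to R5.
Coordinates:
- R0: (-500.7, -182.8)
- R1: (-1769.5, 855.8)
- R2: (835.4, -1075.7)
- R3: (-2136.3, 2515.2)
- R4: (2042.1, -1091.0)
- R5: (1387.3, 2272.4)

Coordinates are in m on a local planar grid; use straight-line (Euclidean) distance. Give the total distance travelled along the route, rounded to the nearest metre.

Leg distances:
R0→R1: 1639.7 m  (cumulative 1639.7 m)
R1→R2: 3242.9 m  (cumulative 4882.5 m)
R2→R3: 4661.1 m  (cumulative 9543.6 m)
R3→R4: 5519.4 m  (cumulative 15063.0 m)
R4→R5: 3426.5 m  (cumulative 18489.6 m)
Total route length ≈ 18490 m.

18490 m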